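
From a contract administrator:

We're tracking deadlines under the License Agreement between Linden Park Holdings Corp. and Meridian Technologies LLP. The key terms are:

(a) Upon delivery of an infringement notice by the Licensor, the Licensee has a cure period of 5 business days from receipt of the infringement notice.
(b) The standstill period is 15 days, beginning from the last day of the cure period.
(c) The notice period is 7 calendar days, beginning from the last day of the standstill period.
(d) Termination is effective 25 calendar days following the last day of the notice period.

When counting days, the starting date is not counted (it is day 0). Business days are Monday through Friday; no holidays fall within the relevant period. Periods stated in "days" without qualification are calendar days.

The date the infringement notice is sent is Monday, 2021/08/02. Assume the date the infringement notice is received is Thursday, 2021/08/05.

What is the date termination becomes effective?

2021/09/28

The last day of the cure period: 5 business days after Thursday, 2021/08/05, skipping weekends — Aug 6, Aug 9, Aug 10, Aug 11, Aug 12 — lands on Thursday, 2021/08/12.
The last day of the standstill period: 15 calendar days after 2021/08/12 is 2021/08/27.
Adding 7 calendar days to 2021/08/27 gives 2021/09/03, which is the last day of the notice period.
Adding 25 calendar days to 2021/09/03 gives 2021/09/28, which is the date termination becomes effective.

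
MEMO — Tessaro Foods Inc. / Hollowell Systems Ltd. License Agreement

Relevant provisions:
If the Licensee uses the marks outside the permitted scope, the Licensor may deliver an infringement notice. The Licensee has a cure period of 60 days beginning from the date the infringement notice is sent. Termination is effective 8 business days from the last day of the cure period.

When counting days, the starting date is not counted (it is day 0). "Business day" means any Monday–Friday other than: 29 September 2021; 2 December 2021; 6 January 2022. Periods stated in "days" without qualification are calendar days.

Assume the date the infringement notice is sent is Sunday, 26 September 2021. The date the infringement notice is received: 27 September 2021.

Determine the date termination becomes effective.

8 December 2021

The last day of the cure period: 26 September 2021 + 60 days = 25 November 2021.
From Thursday, 25 November 2021, 8 business days (Nov 26, Nov 29, Nov 30, Dec 1, Dec 3, Dec 6, Dec 7, Dec 8, skipping weekends and the listed holiday on Dec 2) brings us to Wednesday, 8 December 2021, which is the date termination becomes effective.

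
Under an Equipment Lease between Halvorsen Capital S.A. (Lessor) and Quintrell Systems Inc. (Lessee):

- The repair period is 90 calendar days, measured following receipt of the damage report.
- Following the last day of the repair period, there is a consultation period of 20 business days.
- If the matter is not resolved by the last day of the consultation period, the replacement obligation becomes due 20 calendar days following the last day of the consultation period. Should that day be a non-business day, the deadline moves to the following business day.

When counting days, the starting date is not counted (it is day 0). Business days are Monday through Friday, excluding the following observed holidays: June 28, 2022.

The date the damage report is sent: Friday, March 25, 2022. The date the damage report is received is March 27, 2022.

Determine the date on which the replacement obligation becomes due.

The last day of the repair period: 90 calendar days after March 27, 2022 is June 25, 2022.
From Saturday, June 25, 2022, 20 business days (Jun 27, Jun 29, Jun 30, Jul 1, …, Jul 21, Jul 22, Jul 25, skipping weekends and the listed holiday on Jun 28) brings us to Monday, July 25, 2022, which is the last day of the consultation period.
The date on which the replacement obligation becomes due: July 25, 2022 + 20 days = August 14, 2022. That falls on a Sunday, so it rolls to the next business day, Monday, August 15, 2022.

August 15, 2022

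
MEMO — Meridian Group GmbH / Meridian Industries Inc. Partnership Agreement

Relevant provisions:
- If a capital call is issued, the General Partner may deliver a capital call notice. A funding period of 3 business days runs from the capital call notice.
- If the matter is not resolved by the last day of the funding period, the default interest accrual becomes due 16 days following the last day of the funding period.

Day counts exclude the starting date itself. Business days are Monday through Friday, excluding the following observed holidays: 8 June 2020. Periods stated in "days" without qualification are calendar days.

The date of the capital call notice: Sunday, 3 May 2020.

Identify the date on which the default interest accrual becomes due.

The last day of the funding period: 3 business days after Sunday, 3 May 2020, skipping weekends — May 4, May 5, May 6 — lands on Wednesday, 6 May 2020.
Adding 16 calendar days to 6 May 2020 gives 22 May 2020, which is the date on which the default interest accrual becomes due.

22 May 2020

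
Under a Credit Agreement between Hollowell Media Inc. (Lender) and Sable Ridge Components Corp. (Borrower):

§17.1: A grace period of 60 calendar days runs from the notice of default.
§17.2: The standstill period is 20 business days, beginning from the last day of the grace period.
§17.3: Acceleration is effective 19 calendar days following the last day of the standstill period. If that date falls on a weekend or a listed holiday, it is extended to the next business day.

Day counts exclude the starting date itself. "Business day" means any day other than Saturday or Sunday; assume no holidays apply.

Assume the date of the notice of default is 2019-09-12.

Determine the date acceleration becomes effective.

The last day of the grace period: 60 calendar days after 2019-09-12 is 2019-11-11.
The last day of the standstill period: counting 20 business days from Monday, 2019-11-11 (Nov 12, Nov 13, Nov 14, Nov 15, …, Dec 5, Dec 6, Dec 9, skipping weekends) reaches Monday, 2019-12-09.
Adding 19 calendar days to 2019-12-09 gives 2019-12-28, which is the date acceleration becomes effective. That falls on a Saturday, so it rolls to the next business day, Monday, 2019-12-30.

2019-12-30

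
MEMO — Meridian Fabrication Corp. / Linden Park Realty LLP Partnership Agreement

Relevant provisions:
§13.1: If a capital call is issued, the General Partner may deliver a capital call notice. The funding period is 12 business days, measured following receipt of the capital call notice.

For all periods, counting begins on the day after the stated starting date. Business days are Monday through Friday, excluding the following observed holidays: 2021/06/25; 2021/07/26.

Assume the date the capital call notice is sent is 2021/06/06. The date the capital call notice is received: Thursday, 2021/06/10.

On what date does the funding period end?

From Thursday, 2021/06/10, 12 business days (Jun 11, Jun 14, Jun 15, Jun 16, …, Jun 24, Jun 28, Jun 29, skipping weekends and the listed holiday on Jun 25) brings us to Tuesday, 2021/06/29, which is the last day of the funding period.

2021/06/29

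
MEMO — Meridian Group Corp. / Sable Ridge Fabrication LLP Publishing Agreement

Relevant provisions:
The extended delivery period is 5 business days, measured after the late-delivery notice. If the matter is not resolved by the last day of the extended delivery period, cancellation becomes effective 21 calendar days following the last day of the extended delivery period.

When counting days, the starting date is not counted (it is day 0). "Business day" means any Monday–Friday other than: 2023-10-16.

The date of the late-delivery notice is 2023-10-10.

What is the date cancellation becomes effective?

2023-11-08

The last day of the extended delivery period: counting 5 business days from Tuesday, 2023-10-10 (Oct 11, Oct 12, Oct 13, Oct 17, Oct 18, skipping weekends and the listed holiday on Oct 16) reaches Wednesday, 2023-10-18.
The date cancellation becomes effective: 21 calendar days after 2023-10-18 is 2023-11-08.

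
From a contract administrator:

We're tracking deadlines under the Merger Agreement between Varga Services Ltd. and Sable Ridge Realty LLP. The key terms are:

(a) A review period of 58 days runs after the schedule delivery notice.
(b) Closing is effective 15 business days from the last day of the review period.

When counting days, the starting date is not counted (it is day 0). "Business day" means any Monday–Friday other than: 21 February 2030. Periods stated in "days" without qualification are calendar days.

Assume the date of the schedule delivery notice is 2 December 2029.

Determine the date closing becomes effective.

Adding 58 calendar days to 2 December 2029 gives 29 January 2030, which is the last day of the review period.
The date closing becomes effective: counting 15 business days from Tuesday, 29 January 2030 (Jan 30, Jan 31, Feb 1, Feb 4, …, Feb 15, Feb 18, Feb 19, skipping weekends) reaches Tuesday, 19 February 2030.

19 February 2030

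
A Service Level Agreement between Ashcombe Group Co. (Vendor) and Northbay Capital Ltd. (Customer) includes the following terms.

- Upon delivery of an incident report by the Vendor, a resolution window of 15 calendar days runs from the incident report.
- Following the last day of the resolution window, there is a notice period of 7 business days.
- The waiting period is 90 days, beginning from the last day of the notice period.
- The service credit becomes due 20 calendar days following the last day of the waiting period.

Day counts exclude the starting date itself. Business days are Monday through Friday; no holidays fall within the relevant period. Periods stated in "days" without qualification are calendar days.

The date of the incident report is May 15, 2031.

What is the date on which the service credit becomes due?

Adding 15 calendar days to May 15, 2031 gives May 30, 2031, which is the last day of the resolution window.
From Friday, May 30, 2031, 7 business days (Jun 2, Jun 3, Jun 4, Jun 5, Jun 6, Jun 9, Jun 10, skipping weekends) brings us to Tuesday, Jun 10, 2031, which is the last day of the notice period.
The last day of the waiting period: Jun 10, 2031 + 90 days = Sep 8, 2031.
The date on which the service credit becomes due: Sep 8, 2031 + 20 days = Sep 28, 2031.

Sep 28, 2031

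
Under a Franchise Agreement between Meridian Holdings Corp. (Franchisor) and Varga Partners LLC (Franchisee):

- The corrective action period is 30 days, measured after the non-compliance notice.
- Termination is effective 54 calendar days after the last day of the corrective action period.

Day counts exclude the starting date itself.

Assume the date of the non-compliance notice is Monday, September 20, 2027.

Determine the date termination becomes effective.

The last day of the corrective action period: September 20, 2027 + 30 days = October 20, 2027.
The date termination becomes effective: 54 calendar days after October 20, 2027 is December 13, 2027.

December 13, 2027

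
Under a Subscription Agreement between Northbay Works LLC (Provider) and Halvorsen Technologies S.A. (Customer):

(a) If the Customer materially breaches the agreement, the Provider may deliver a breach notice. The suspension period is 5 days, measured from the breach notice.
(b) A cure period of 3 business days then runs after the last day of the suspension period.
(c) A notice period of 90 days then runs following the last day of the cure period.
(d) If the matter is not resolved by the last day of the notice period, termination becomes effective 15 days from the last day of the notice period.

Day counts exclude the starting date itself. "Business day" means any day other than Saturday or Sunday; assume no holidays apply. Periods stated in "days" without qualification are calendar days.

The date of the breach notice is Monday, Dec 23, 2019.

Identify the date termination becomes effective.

Adding 5 calendar days to Dec 23, 2019 gives Dec 28, 2019, which is the last day of the suspension period.
The last day of the cure period: counting 3 business days from Saturday, Dec 28, 2019 (Dec 30, Dec 31, Jan 1, skipping weekends) reaches Wednesday, Jan 1, 2020.
The last day of the notice period: 90 calendar days after Jan 1, 2020 is Mar 31, 2020.
The date termination becomes effective: 15 calendar days after Mar 31, 2020 is Apr 15, 2020.

Apr 15, 2020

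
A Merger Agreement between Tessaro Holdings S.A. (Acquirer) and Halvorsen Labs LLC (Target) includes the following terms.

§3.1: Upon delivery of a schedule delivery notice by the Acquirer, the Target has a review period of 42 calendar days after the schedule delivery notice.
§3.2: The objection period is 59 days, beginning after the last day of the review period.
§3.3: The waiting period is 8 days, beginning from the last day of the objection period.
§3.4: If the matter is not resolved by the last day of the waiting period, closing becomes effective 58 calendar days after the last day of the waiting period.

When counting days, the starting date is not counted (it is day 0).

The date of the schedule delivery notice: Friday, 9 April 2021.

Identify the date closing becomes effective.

Adding 42 calendar days to 9 April 2021 gives 21 May 2021, which is the last day of the review period.
Adding 59 calendar days to 21 May 2021 gives 19 July 2021, which is the last day of the objection period.
The last day of the waiting period: 8 calendar days after 19 July 2021 is 27 July 2021.
The date closing becomes effective: 27 July 2021 + 58 days = 23 September 2021.

23 September 2021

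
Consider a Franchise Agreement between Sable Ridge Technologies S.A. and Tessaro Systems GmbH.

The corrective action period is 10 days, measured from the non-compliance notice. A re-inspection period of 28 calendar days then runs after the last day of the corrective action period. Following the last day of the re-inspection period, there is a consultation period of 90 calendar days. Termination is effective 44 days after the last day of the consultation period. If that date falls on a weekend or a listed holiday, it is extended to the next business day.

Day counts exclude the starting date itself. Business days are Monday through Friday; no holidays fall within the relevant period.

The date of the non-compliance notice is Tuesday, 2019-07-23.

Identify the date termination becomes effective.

2020-01-13

Adding 10 calendar days to 2019-07-23 gives 2019-08-02, which is the last day of the corrective action period.
The last day of the re-inspection period: 28 calendar days after 2019-08-02 is 2019-08-30.
The last day of the consultation period: 90 calendar days after 2019-08-30 is 2019-11-28.
Adding 44 calendar days to 2019-11-28 gives 2020-01-11, which is the date termination becomes effective. That falls on a Saturday, so it rolls to the next business day, Monday, 2020-01-13.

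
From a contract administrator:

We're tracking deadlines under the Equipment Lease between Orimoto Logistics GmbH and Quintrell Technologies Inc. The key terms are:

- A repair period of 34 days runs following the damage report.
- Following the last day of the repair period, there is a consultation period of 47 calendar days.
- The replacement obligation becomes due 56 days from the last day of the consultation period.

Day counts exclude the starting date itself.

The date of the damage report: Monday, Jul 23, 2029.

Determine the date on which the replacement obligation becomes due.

Dec 7, 2029

The last day of the repair period: Jul 23, 2029 + 34 days = Aug 26, 2029.
Adding 47 calendar days to Aug 26, 2029 gives Oct 12, 2029, which is the last day of the consultation period.
The date on which the replacement obligation becomes due: Oct 12, 2029 + 56 days = Dec 7, 2029.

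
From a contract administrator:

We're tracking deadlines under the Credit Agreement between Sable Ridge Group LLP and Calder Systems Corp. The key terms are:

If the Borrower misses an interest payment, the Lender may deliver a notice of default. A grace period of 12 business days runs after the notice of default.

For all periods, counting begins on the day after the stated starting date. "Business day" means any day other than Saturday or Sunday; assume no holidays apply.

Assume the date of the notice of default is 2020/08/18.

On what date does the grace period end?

From Tuesday, 2020/08/18, 12 business days (Aug 19, Aug 20, Aug 21, Aug 24, …, Sep 1, Sep 2, Sep 3, skipping weekends) brings us to Thursday, 2020/09/03, which is the last day of the grace period.

2020/09/03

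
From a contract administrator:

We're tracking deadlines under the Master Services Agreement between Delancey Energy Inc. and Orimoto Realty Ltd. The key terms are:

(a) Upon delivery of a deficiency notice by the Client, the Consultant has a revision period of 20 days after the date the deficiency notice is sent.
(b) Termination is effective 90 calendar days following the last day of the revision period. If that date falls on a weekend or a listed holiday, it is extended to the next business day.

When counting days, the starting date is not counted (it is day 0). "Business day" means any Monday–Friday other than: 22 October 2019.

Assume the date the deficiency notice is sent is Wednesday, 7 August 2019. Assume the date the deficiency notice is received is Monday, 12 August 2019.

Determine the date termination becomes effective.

25 November 2019

The last day of the revision period: 20 calendar days after 7 August 2019 is 27 August 2019.
Adding 90 calendar days to 27 August 2019 gives 25 November 2019, which is the date termination becomes effective. 25 November 2019 is a Monday and is not a listed holiday, so no roll-forward applies.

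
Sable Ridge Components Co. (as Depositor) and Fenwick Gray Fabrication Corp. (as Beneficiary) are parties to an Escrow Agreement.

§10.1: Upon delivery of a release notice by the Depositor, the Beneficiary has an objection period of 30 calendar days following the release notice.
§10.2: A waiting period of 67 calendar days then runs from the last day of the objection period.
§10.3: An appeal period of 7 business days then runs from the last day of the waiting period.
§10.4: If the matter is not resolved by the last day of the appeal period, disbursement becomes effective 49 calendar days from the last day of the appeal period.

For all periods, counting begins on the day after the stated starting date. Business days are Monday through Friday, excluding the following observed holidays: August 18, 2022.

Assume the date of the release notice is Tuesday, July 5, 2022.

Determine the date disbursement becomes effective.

The last day of the objection period: July 5, 2022 + 30 days = August 4, 2022.
The last day of the waiting period: August 4, 2022 + 67 days = October 10, 2022.
The last day of the appeal period: counting 7 business days from Monday, October 10, 2022 (Oct 11, Oct 12, Oct 13, Oct 14, Oct 17, Oct 18, Oct 19, skipping weekends) reaches Wednesday, October 19, 2022.
Adding 49 calendar days to October 19, 2022 gives December 7, 2022, which is the date disbursement becomes effective.

December 7, 2022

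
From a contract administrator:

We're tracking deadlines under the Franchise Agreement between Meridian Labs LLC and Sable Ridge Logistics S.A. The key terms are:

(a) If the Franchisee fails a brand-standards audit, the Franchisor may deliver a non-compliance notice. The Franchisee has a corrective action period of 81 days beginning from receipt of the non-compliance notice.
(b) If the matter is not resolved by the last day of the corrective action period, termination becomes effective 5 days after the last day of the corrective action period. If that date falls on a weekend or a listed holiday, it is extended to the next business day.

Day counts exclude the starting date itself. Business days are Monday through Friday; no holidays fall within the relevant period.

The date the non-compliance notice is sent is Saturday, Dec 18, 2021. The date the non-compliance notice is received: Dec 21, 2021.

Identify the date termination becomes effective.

Mar 17, 2022

The last day of the corrective action period: 81 calendar days after Dec 21, 2021 is Mar 12, 2022.
Adding 5 calendar days to Mar 12, 2022 gives Mar 17, 2022, which is the date termination becomes effective. Mar 17, 2022 is a Thursday, so no roll-forward applies.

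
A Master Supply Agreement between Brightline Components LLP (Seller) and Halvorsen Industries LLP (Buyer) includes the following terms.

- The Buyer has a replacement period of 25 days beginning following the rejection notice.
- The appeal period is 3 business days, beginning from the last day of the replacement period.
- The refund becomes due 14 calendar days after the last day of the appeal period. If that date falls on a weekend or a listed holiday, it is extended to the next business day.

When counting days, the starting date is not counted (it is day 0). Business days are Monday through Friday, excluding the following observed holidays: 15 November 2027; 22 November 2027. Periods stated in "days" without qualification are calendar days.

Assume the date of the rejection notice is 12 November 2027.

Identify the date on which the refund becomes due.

The last day of the replacement period: 12 November 2027 + 25 days = 7 December 2027.
From Tuesday, 7 December 2027, 3 business days (Dec 8, Dec 9, Dec 10, skipping weekends) brings us to Friday, 10 December 2027, which is the last day of the appeal period.
The date on which the refund becomes due: 10 December 2027 + 14 days = 24 December 2027. 24 December 2027 is a Friday and is not a listed holiday, so no roll-forward applies.

24 December 2027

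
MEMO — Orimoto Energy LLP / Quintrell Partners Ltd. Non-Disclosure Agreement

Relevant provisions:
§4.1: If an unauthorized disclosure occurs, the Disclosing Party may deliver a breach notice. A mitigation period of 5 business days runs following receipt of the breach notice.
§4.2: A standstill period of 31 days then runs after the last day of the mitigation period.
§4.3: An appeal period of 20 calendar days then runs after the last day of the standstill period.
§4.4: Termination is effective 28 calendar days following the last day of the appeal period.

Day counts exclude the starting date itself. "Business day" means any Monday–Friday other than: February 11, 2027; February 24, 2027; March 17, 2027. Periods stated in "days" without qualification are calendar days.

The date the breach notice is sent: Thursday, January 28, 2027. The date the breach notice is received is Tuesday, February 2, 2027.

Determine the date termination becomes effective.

From Tuesday, February 2, 2027, 5 business days (Feb 3, Feb 4, Feb 5, Feb 8, Feb 9, skipping weekends) brings us to Tuesday, February 9, 2027, which is the last day of the mitigation period.
Adding 31 calendar days to February 9, 2027 gives March 12, 2027, which is the last day of the standstill period.
The last day of the appeal period: 20 calendar days after March 12, 2027 is April 1, 2027.
The date termination becomes effective: 28 calendar days after April 1, 2027 is April 29, 2027.

April 29, 2027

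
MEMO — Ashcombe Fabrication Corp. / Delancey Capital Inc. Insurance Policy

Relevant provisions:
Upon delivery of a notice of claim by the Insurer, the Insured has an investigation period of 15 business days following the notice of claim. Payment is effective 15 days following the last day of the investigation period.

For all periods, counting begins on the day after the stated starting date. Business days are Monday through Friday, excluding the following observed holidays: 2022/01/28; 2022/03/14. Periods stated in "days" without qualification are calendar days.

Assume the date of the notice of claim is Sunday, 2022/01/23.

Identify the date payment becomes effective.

The last day of the investigation period: counting 15 business days from Sunday, 2022/01/23 (Jan 24, Jan 25, Jan 26, Jan 27, …, Feb 10, Feb 11, Feb 14, skipping weekends and the listed holiday on Jan 28) reaches Monday, 2022/02/14.
The date payment becomes effective: 2022/02/14 + 15 days = 2022/03/01.

2022/03/01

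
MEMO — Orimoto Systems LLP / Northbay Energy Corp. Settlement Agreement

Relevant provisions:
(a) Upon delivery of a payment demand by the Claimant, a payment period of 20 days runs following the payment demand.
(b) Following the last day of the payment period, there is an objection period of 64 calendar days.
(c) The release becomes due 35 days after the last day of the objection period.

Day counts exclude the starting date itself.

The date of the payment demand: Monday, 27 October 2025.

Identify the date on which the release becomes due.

23 February 2026

The last day of the payment period: 27 October 2025 + 20 days = 16 November 2025.
The last day of the objection period: 16 November 2025 + 64 days = 19 January 2026.
Adding 35 calendar days to 19 January 2026 gives 23 February 2026, which is the date on which the release becomes due.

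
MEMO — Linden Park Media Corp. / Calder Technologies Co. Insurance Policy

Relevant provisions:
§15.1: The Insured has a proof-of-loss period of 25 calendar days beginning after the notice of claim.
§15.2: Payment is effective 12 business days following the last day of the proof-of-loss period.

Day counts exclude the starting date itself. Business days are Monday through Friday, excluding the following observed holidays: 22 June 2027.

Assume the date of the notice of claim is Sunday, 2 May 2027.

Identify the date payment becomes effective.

14 June 2027

The last day of the proof-of-loss period: 25 calendar days after 2 May 2027 is 27 May 2027.
The date payment becomes effective: counting 12 business days from Thursday, 27 May 2027 (May 28, May 31, Jun 1, Jun 2, …, Jun 10, Jun 11, Jun 14, skipping weekends) reaches Monday, 14 June 2027.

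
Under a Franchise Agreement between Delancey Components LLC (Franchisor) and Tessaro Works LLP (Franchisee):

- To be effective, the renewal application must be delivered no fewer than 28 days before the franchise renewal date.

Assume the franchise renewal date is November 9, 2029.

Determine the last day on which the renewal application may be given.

November 9, 2029 minus 28 days is October 12, 2029.

October 12, 2029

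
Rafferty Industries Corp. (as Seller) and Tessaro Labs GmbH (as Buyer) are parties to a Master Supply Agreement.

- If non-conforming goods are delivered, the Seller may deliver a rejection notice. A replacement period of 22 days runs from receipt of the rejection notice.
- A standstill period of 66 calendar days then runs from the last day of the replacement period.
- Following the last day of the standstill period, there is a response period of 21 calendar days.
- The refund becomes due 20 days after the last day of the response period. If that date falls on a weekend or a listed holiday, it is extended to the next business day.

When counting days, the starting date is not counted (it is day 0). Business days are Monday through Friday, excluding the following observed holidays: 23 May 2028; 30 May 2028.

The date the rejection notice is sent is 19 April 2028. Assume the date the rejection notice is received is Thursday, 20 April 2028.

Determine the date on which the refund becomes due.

The last day of the replacement period: 22 calendar days after 20 April 2028 is 12 May 2028.
Adding 66 calendar days to 12 May 2028 gives 17 July 2028, which is the last day of the standstill period.
Adding 21 calendar days to 17 July 2028 gives 7 August 2028, which is the last day of the response period.
Adding 20 calendar days to 7 August 2028 gives 27 August 2028, which is the date on which the refund becomes due. That falls on a Sunday, so it rolls to the next business day, Monday, 28 August 2028.

28 August 2028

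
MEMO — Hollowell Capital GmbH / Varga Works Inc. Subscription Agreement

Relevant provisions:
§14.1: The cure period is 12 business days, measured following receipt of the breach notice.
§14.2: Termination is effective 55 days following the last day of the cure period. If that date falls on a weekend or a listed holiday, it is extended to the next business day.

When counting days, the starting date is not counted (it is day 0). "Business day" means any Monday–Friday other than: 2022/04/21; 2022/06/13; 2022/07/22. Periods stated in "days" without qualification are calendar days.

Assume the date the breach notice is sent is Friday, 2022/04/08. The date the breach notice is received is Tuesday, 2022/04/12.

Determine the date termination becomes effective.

The last day of the cure period: 12 business days after Tuesday, 2022/04/12, skipping weekends and the listed holiday on Apr 21 — Apr 13, Apr 14, Apr 15, Apr 18, …, Apr 27, Apr 28, Apr 29 — lands on Friday, 2022/04/29.
Adding 55 calendar days to 2022/04/29 gives 2022/06/23, which is the date termination becomes effective. 2022/06/23 is a Thursday and is not a listed holiday, so no roll-forward applies.

2022/06/23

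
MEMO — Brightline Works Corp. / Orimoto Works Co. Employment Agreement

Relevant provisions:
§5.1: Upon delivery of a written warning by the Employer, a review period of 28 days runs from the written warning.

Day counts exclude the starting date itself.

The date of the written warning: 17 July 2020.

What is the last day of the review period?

The last day of the review period: 28 calendar days after 17 July 2020 is 14 August 2020.

14 August 2020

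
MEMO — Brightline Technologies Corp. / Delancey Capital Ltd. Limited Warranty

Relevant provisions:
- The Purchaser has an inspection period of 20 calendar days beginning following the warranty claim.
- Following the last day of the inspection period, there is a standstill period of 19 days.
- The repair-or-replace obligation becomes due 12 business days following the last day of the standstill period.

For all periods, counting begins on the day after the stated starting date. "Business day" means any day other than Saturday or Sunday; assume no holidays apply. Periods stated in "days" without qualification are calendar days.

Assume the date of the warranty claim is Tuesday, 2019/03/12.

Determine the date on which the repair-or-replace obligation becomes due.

2019/05/07

Adding 20 calendar days to 2019/03/12 gives 2019/04/01, which is the last day of the inspection period.
The last day of the standstill period: 2019/04/01 + 19 days = 2019/04/20.
The date on which the repair-or-replace obligation becomes due: counting 12 business days from Saturday, 2019/04/20 (Apr 22, Apr 23, Apr 24, Apr 25, …, May 3, May 6, May 7, skipping weekends) reaches Tuesday, 2019/05/07.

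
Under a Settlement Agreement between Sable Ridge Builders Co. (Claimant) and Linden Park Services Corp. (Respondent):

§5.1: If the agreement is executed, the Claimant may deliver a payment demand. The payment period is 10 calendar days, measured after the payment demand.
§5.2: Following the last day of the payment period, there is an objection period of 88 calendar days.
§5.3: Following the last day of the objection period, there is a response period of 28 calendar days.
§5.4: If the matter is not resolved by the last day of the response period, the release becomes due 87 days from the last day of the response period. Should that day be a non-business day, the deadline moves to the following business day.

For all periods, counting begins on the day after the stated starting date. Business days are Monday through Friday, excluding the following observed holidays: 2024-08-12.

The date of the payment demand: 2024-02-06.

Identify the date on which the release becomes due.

2024-09-06

Adding 10 calendar days to 2024-02-06 gives 2024-02-16, which is the last day of the payment period.
Adding 88 calendar days to 2024-02-16 gives 2024-05-14, which is the last day of the objection period.
The last day of the response period: 28 calendar days after 2024-05-14 is 2024-06-11.
The date on which the release becomes due: 87 calendar days after 2024-06-11 is 2024-09-06. 2024-09-06 is a Friday and is not a listed holiday, so no roll-forward applies.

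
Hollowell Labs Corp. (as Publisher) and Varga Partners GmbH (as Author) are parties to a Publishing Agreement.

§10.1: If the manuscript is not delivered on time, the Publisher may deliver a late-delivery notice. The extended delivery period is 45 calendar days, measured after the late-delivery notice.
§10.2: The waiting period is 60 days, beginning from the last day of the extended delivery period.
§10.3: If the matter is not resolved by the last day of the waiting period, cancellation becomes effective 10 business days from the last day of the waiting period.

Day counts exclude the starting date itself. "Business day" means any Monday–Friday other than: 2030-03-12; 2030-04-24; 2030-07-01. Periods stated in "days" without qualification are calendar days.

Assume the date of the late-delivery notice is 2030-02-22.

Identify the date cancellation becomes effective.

2030-06-21

The last day of the extended delivery period: 45 calendar days after 2030-02-22 is 2030-04-08.
Adding 60 calendar days to 2030-04-08 gives 2030-06-07, which is the last day of the waiting period.
The date cancellation becomes effective: counting 10 business days from Friday, 2030-06-07 (Jun 10, Jun 11, Jun 12, Jun 13, Jun 14, Jun 17, Jun 18, Jun 19, Jun 20, Jun 21, skipping weekends) reaches Friday, 2030-06-21.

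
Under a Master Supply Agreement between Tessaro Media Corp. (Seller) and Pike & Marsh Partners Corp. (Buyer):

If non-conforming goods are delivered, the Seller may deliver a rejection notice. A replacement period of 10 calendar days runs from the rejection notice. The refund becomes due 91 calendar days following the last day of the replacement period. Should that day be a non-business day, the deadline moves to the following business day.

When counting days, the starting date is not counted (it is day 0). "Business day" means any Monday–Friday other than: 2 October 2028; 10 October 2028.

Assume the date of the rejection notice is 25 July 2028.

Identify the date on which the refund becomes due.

The last day of the replacement period: 10 calendar days after 25 July 2028 is 4 August 2028.
The date on which the refund becomes due: 4 August 2028 + 91 days = 3 November 2028. 3 November 2028 is a Friday and is not a listed holiday, so no roll-forward applies.

3 November 2028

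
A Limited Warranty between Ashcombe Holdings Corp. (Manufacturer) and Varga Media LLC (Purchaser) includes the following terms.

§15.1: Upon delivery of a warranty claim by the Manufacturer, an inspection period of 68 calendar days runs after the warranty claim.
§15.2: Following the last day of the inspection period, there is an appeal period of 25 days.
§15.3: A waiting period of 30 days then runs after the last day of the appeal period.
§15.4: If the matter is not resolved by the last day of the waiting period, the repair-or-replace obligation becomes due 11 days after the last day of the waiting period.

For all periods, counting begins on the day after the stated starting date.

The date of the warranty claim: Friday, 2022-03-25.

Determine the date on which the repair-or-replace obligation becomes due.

The last day of the inspection period: 2022-03-25 + 68 days = 2022-06-01.
Adding 25 calendar days to 2022-06-01 gives 2022-06-26, which is the last day of the appeal period.
The last day of the waiting period: 2022-06-26 + 30 days = 2022-07-26.
The date on which the repair-or-replace obligation becomes due: 2022-07-26 + 11 days = 2022-08-06.

2022-08-06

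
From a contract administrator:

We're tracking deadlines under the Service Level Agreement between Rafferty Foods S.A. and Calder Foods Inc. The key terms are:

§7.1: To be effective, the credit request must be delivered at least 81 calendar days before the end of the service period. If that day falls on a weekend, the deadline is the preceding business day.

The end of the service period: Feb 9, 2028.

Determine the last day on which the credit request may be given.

Nov 19, 2027

Feb 9, 2028 minus 81 days is Nov 20, 2027. That is a Saturday, so the deadline moves back to Friday, Nov 19, 2027.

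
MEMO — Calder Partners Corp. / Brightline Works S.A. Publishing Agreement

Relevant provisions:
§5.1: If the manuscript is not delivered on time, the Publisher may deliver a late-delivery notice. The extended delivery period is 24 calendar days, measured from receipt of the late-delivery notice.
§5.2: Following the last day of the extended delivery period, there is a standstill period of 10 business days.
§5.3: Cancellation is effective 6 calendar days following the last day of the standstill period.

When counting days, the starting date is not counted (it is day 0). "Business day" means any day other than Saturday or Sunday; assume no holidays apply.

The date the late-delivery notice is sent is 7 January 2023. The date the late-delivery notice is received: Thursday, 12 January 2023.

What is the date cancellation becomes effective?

Adding 24 calendar days to 12 January 2023 gives 5 February 2023, which is the last day of the extended delivery period.
The last day of the standstill period: 10 business days after Sunday, 5 February 2023, skipping weekends — Feb 6, Feb 7, Feb 8, Feb 9, Feb 10, Feb 13, Feb 14, Feb 15, Feb 16, Feb 17 — lands on Friday, 17 February 2023.
The date cancellation becomes effective: 17 February 2023 + 6 days = 23 February 2023.

23 February 2023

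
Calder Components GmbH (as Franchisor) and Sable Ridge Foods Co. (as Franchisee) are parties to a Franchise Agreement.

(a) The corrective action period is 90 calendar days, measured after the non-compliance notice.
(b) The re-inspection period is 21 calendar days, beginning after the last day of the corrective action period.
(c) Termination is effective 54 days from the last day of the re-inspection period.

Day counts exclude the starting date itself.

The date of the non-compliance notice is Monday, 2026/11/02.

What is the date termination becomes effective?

2027/04/16

Adding 90 calendar days to 2026/11/02 gives 2027/01/31, which is the last day of the corrective action period.
The last day of the re-inspection period: 2027/01/31 + 21 days = 2027/02/21.
The date termination becomes effective: 2027/02/21 + 54 days = 2027/04/16.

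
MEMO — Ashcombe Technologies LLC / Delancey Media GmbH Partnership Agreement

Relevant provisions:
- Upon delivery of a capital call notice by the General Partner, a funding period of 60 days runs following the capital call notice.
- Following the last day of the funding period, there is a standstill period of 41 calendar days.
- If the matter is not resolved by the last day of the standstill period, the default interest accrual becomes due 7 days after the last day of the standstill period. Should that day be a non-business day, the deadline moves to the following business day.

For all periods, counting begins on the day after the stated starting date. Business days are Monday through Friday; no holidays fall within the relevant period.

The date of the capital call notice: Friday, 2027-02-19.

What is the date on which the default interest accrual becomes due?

2027-06-07

Adding 60 calendar days to 2027-02-19 gives 2027-04-20, which is the last day of the funding period.
The last day of the standstill period: 2027-04-20 + 41 days = 2027-05-31.
The date on which the default interest accrual becomes due: 7 calendar days after 2027-05-31 is 2027-06-07. 2027-06-07 is a Monday, so no roll-forward applies.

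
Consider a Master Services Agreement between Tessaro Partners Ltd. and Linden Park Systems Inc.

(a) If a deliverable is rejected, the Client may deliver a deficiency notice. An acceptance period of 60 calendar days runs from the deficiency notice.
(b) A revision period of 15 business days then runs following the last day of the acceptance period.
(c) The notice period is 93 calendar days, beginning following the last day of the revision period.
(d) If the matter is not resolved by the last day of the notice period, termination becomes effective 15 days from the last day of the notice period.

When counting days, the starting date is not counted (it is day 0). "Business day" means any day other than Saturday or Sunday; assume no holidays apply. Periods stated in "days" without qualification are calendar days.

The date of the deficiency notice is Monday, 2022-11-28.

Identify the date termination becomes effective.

The last day of the acceptance period: 60 calendar days after 2022-11-28 is 2023-01-27.
From Friday, 2023-01-27, 15 business days (Jan 30, Jan 31, Feb 1, Feb 2, …, Feb 15, Feb 16, Feb 17, skipping weekends) brings us to Friday, 2023-02-17, which is the last day of the revision period.
The last day of the notice period: 93 calendar days after 2023-02-17 is 2023-05-21.
Adding 15 calendar days to 2023-05-21 gives 2023-06-05, which is the date termination becomes effective.

2023-06-05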